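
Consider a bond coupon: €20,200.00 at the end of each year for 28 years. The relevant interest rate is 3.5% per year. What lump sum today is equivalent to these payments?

€356,873.78

This is an ordinary annuity: 28 payments of €20,200.00 at the end of each year.
Periodic rate r = 0.035 per year.
PV = PMT × [(1 − (1+r)^−n)/r] = 20,200 × [1 − (1+r)^−28] / r = €356,873.78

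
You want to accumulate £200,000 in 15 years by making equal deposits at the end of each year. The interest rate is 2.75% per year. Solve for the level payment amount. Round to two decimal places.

£10,951.83

Level ordinary annuity; solve FV = PMT × [((1+r)^n − 1)/r] for PMT.
Periodic rate r = 0.0275 per year.
With n = 15: PMT = 200,000 / ([((1+r)^n − 1)/r]) = £10,951.83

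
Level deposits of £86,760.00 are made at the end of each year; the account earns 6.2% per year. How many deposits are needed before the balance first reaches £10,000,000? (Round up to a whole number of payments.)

35 payments

Periodic rate r = 0.062 per year.
Ordinary annuity FV: 10,000,000 = 86,760 × [((1+r)^n − 1)/r].
(1+r)^n = 1 + 10,000,000 × r / 86,760, so n = ln(1 + 10,000,000·r/86,760) / ln(1+r) = 34.87.
Round up to a whole number of payments: n = 35.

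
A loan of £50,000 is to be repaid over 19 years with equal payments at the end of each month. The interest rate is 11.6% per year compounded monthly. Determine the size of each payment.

Level ordinary annuity; solve PV = PMT × [(1 − (1+r)^−n)/r] for PMT.
Periodic rate r = 0.116/12 per month; n is counted in months.
With n = 228: PMT = 50,000 / ([(1 − (1+r)^−n)/r]) = £544.01

£544.01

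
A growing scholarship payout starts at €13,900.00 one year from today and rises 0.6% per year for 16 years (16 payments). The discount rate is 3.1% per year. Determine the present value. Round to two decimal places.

Periodic rate r = 0.031 per year.
Growing ordinary annuity: PV = PMT₁ × [1 − ((1+g)/(1+r))^n] / (r − g) = 13,900 × [1 − ((1+0.006)/(1+r))^16] / (r − 0.006) = €180,591.73.

€180,591.73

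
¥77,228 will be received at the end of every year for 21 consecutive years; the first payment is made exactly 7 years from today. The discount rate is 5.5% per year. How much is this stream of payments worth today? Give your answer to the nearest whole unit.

Ordinary annuity of 21 payments, first payment at period 7.
Periodic rate r = 0.055 per year.
The ordinary-annuity PV formula values the stream one period before the first payment (period 6); discount that back 6 periods:
PV₀ = 77,228 × [1 − (1+r)^−21] / r × (1+r)^−6 = ¥687,528

¥687,528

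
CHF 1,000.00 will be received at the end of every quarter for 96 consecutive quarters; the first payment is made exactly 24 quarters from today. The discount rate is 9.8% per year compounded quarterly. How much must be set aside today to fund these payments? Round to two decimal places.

CHF 21,101.14

Ordinary annuity of 96 payments, first payment at period 24.
Periodic rate r = 0.098/4 per quarter; n is counted in quarters.
The ordinary-annuity PV formula values the stream one period before the first payment (period 23); discount that back 23 periods:
PV₀ = 1,000 × [1 − (1+r)^−96] / r × (1+r)^−23 = CHF 21,101.14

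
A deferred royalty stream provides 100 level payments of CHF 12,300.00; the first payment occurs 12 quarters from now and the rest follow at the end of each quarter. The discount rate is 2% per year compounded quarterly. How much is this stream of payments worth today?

Ordinary annuity of 100 payments, first payment at period 12.
Periodic rate r = 0.02/4 per quarter; n is counted in quarters.
The ordinary-annuity PV formula values the stream one period before the first payment (period 11); discount that back 11 periods:
PV₀ = 12,300 × [1 − (1+r)^−100] / r × (1+r)^−11 = CHF 914,500.51

CHF 914,500.51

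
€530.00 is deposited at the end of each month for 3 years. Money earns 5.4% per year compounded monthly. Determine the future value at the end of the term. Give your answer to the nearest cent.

This is an ordinary annuity: 36 deposits of €530.00 at the end of each month.
Periodic rate r = 0.054/12 per month; n is counted in months.
FV = PMT × [((1+r)^n − 1)/r] = 530 × [(1+r)^36 − 1] / r = €20,662.11

€20,662.11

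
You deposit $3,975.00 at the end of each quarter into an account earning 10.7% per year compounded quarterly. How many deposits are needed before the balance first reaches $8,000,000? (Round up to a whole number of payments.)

Periodic rate r = 0.107/4 per quarter; n is counted in quarters.
Ordinary annuity FV: 8,000,000 = 3,975 × [((1+r)^n − 1)/r].
(1+r)^n = 1 + 8,000,000 × r / 3,975, so n = ln(1 + 8,000,000·r/3,975) / ln(1+r) = 151.69.
Round up to a whole number of payments: n = 152.

152 payments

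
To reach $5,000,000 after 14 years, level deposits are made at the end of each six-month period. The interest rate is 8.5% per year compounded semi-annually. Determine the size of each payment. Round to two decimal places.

$96,274.62

Level ordinary annuity; solve FV = PMT × [((1+r)^n − 1)/r] for PMT.
Periodic rate r = 0.085/2 per half-year; n is counted in half-years.
With n = 28: PMT = 5,000,000 / ([((1+r)^n − 1)/r]) = $96,274.62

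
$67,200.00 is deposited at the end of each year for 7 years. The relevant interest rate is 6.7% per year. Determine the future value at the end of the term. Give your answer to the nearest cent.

$576,245.00

This is an ordinary annuity: 7 deposits of $67,200.00 at the end of each year.
Periodic rate r = 0.067 per year.
FV = PMT × [((1+r)^n − 1)/r] = 67,200 × [(1+r)^7 − 1] / r = $576,245.00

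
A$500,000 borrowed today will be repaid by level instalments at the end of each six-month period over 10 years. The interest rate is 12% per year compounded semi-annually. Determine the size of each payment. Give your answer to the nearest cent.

Level ordinary annuity; solve PV = PMT × [(1 − (1+r)^−n)/r] for PMT.
Periodic rate r = 0.12/2 per half-year; n is counted in half-years.
With n = 20: PMT = 500,000 / ([(1 − (1+r)^−n)/r]) = A$43,592.28

A$43,592.28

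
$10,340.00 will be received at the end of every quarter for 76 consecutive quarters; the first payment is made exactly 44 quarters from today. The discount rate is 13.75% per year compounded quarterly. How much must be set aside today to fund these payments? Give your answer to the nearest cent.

Ordinary annuity of 76 payments, first payment at period 44.
Periodic rate r = 0.1375/4 per quarter; n is counted in quarters.
The ordinary-annuity PV formula values the stream one period before the first payment (period 43); discount that back 43 periods:
PV₀ = 10,340 × [1 − (1+r)^−76] / r × (1+r)^−43 = $64,937.11

$64,937.11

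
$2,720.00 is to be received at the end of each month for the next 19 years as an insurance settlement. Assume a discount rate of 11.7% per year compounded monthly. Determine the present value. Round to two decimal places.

This is an ordinary annuity: 228 payments of $2,720.00 at the end of each month.
Periodic rate r = 0.117/12 per month; n is counted in months.
PV = PMT × [(1 − (1+r)^−n)/r] = 2,720 × [1 − (1+r)^−228] / r = $248,438.95

$248,438.95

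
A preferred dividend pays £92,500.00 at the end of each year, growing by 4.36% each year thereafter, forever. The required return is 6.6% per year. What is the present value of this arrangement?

Periodic rate r = 0.066 per year.
Growing perpetuity (Gordon): PV = PMT₁ / (r − g) = 92,500 / (r − 0.0436) = £4,129,464.29.

£4,129,464.29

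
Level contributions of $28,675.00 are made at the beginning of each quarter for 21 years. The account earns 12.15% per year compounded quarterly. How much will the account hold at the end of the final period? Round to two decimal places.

This is an annuity due: 84 deposits of $28,675.00 at the beginning of each quarter.
Periodic rate r = 0.1215/4 per quarter; n is counted in quarters.
FV = PMT × [((1+r)^n − 1)/r] × (1+r) = 28,675 × [(1+r)^84 − 1] / r × (1+r) = $11,038,556.63

$11,038,556.63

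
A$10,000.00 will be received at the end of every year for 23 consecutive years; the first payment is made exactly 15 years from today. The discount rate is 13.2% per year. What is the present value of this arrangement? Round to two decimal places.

A$12,581.82

Ordinary annuity of 23 payments, first payment at period 15.
Periodic rate r = 0.132 per year.
The ordinary-annuity PV formula values the stream one period before the first payment (period 14); discount that back 14 periods:
PV₀ = 10,000 × [1 − (1+r)^−23] / r × (1+r)^−14 = A$12,581.82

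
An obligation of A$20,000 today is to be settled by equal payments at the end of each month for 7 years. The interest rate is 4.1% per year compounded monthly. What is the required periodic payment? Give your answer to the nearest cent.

Level ordinary annuity; solve PV = PMT × [(1 − (1+r)^−n)/r] for PMT.
Periodic rate r = 0.041/12 per month; n is counted in months.
With n = 84: PMT = 20,000 / ([(1 − (1+r)^−n)/r]) = A$274.30

A$274.30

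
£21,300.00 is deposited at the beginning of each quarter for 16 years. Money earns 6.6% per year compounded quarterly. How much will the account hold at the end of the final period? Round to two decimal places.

£2,427,824.93

This is an annuity due: 64 deposits of £21,300.00 at the beginning of each quarter.
Periodic rate r = 0.066/4 per quarter; n is counted in quarters.
FV = PMT × [((1+r)^n − 1)/r] × (1+r) = 21,300 × [(1+r)^64 − 1] / r × (1+r) = £2,427,824.93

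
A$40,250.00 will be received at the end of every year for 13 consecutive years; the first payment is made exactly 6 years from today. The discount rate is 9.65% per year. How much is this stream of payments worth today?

Ordinary annuity of 13 payments, first payment at period 6.
Periodic rate r = 0.0965 per year.
The ordinary-annuity PV formula values the stream one period before the first payment (period 5); discount that back 5 periods:
PV₀ = 40,250 × [1 − (1+r)^−13] / r × (1+r)^−5 = A$183,697.13

A$183,697.13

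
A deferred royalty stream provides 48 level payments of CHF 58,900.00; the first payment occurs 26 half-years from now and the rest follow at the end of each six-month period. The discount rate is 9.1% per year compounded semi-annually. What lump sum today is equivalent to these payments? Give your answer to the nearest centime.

Ordinary annuity of 48 payments, first payment at period 26.
Periodic rate r = 0.091/2 per half-year; n is counted in half-years.
The ordinary-annuity PV formula values the stream one period before the first payment (period 25); discount that back 25 periods:
PV₀ = 58,900 × [1 − (1+r)^−48] / r × (1+r)^−25 = CHF 375,315.08

CHF 375,315.08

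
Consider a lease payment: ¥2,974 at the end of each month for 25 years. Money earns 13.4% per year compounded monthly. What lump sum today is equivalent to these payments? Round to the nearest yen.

¥256,809

This is an ordinary annuity: 300 payments of ¥2,974 at the end of each month.
Periodic rate r = 0.134/12 per month; n is counted in months.
PV = PMT × [(1 − (1+r)^−n)/r] = 2,974 × [1 − (1+r)^−300] / r = ¥256,809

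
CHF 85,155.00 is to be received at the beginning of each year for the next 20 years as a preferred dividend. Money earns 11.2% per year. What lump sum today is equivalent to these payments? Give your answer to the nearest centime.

This is an annuity due: 20 payments of CHF 85,155.00 at the beginning of each year.
Periodic rate r = 0.112 per year.
PV = PMT × [(1 − (1+r)^−n)/r] × (1+r) = 85,155 × [1 − (1+r)^−20] / r × (1+r) = CHF 744,309.28

CHF 744,309.28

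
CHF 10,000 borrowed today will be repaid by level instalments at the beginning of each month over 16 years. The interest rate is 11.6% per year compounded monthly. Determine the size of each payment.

Level annuity due; solve PV = PMT × [(1 − (1+r)^−n)/r] × (1+r) for PMT.
Periodic rate r = 0.116/12 per month; n is counted in months.
With n = 192: PMT = 10,000 / ([(1 − (1+r)^−n)/r] × (1+r)) = CHF 113.67

CHF 113.67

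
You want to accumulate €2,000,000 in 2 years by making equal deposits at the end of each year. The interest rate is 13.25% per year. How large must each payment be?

Level ordinary annuity; solve FV = PMT × [((1+r)^n − 1)/r] for PMT.
Periodic rate r = 0.1325 per year.
With n = 2: PMT = 2,000,000 / ([((1+r)^n − 1)/r]) = €937,866.35

€937,866.35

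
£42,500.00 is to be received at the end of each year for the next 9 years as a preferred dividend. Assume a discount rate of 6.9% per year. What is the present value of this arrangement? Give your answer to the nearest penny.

This is an ordinary annuity: 9 payments of £42,500.00 at the end of each year.
Periodic rate r = 0.069 per year.
PV = PMT × [(1 − (1+r)^−n)/r] = 42,500 × [1 − (1+r)^−9] / r = £278,079.14

£278,079.14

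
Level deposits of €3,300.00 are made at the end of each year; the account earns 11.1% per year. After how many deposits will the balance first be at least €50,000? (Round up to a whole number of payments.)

10 payments

Periodic rate r = 0.111 per year.
Ordinary annuity FV: 50,000 = 3,300 × [((1+r)^n − 1)/r].
(1+r)^n = 1 + 50,000 × r / 3,300, so n = ln(1 + 50,000·r/3,300) / ln(1+r) = 9.37.
Round up to a whole number of payments: n = 10.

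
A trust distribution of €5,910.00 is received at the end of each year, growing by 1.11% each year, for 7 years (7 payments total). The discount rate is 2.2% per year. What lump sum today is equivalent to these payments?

Periodic rate r = 0.022 per year.
Growing ordinary annuity: PV = PMT₁ × [1 − ((1+g)/(1+r))^n] / (r − g) = 5,910 × [1 − ((1+0.0111)/(1+r))^7] / (r − 0.0111) = €39,207.05.

€39,207.05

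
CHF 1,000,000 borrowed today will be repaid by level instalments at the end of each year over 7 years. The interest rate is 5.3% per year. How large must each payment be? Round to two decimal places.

CHF 174,703.44

Level ordinary annuity; solve PV = PMT × [(1 − (1+r)^−n)/r] for PMT.
Periodic rate r = 0.053 per year.
With n = 7: PMT = 1,000,000 / ([(1 − (1+r)^−n)/r]) = CHF 174,703.44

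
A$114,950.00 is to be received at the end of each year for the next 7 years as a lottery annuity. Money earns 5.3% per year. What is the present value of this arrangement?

This is an ordinary annuity: 7 payments of A$114,950.00 at the end of each year.
Periodic rate r = 0.053 per year.
PV = PMT × [(1 − (1+r)^−n)/r] = 114,950 × [1 − (1+r)^−7] / r = A$657,972.15

A$657,972.15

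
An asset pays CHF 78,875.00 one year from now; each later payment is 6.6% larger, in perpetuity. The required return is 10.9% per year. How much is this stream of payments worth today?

Periodic rate r = 0.109 per year.
Growing perpetuity (Gordon): PV = PMT₁ / (r − g) = 78,875 / (r − 0.066) = CHF 1,834,302.33.

CHF 1,834,302.33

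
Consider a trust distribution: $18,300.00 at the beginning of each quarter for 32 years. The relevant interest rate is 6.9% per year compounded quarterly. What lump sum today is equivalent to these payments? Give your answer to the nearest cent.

This is an annuity due: 128 payments of $18,300.00 at the beginning of each quarter.
Periodic rate r = 0.069/4 per quarter; n is counted in quarters.
PV = PMT × [(1 − (1+r)^−n)/r] × (1+r) = 18,300 × [1 − (1+r)^−128] / r × (1+r) = $958,292.40

$958,292.40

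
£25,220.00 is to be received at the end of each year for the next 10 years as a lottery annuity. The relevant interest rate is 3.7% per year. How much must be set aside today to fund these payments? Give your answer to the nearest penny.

This is an ordinary annuity: 10 payments of £25,220.00 at the end of each year.
Periodic rate r = 0.037 per year.
PV = PMT × [(1 − (1+r)^−n)/r] = 25,220 × [1 − (1+r)^−10] / r = £207,646.23

£207,646.23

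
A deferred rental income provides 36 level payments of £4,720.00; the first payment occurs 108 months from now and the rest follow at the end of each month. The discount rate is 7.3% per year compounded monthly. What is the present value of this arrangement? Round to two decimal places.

Ordinary annuity of 36 payments, first payment at period 108.
Periodic rate r = 0.073/12 per month; n is counted in months.
The ordinary-annuity PV formula values the stream one period before the first payment (period 107); discount that back 107 periods:
PV₀ = 4,720 × [1 − (1+r)^−36] / r × (1+r)^−107 = £79,532.53

£79,532.53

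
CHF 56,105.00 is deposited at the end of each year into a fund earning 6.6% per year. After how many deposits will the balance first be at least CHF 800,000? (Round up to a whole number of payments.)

11 payments

Periodic rate r = 0.066 per year.
Ordinary annuity FV: 800,000 = 56,105 × [((1+r)^n − 1)/r].
(1+r)^n = 1 + 800,000 × r / 56,105, so n = ln(1 + 800,000·r/56,105) / ln(1+r) = 10.38.
Round up to a whole number of payments: n = 11.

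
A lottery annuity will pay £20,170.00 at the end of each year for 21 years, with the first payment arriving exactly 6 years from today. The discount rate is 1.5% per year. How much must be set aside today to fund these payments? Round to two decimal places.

£335,144.45

Ordinary annuity of 21 payments, first payment at period 6.
Periodic rate r = 0.015 per year.
The ordinary-annuity PV formula values the stream one period before the first payment (period 5); discount that back 5 periods:
PV₀ = 20,170 × [1 − (1+r)^−21] / r × (1+r)^−5 = £335,144.45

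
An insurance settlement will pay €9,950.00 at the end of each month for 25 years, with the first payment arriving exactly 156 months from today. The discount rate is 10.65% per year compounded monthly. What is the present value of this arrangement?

Ordinary annuity of 300 payments, first payment at period 156.
Periodic rate r = 0.1065/12 per month; n is counted in months.
The ordinary-annuity PV formula values the stream one period before the first payment (period 155); discount that back 155 periods:
PV₀ = 9,950 × [1 − (1+r)^−300] / r × (1+r)^−155 = €264,891.19

€264,891.19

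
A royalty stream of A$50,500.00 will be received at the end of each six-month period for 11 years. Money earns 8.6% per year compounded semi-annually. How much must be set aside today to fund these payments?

A$709,295.26

This is an ordinary annuity: 22 payments of A$50,500.00 at the end of each six-month period.
Periodic rate r = 0.086/2 per half-year; n is counted in half-years.
PV = PMT × [(1 − (1+r)^−n)/r] = 50,500 × [1 − (1+r)^−22] / r = A$709,295.26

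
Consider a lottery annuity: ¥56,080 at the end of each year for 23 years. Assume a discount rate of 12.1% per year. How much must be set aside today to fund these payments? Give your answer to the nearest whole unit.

This is an ordinary annuity: 23 payments of ¥56,080 at the end of each year.
Periodic rate r = 0.121 per year.
PV = PMT × [(1 − (1+r)^−n)/r] = 56,080 × [1 − (1+r)^−23] / r = ¥429,967

¥429,967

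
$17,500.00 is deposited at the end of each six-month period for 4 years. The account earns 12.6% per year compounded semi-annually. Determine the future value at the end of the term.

$175,081.86

This is an ordinary annuity: 8 deposits of $17,500.00 at the end of each six-month period.
Periodic rate r = 0.126/2 per half-year; n is counted in half-years.
FV = PMT × [((1+r)^n − 1)/r] = 17,500 × [(1+r)^8 − 1] / r = $175,081.86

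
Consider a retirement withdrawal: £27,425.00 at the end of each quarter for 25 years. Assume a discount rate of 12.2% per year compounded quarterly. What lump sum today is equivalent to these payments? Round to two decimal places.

This is an ordinary annuity: 100 payments of £27,425.00 at the end of each quarter.
Periodic rate r = 0.122/4 per quarter; n is counted in quarters.
PV = PMT × [(1 − (1+r)^−n)/r] = 27,425 × [1 − (1+r)^−100] / r = £854,609.86

£854,609.86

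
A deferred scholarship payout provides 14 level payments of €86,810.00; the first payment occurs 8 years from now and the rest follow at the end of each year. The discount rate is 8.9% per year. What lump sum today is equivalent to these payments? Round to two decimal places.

Ordinary annuity of 14 payments, first payment at period 8.
Periodic rate r = 0.089 per year.
The ordinary-annuity PV formula values the stream one period before the first payment (period 7); discount that back 7 periods:
PV₀ = 86,810 × [1 − (1+r)^−14] / r × (1+r)^−7 = €374,235.28

€374,235.28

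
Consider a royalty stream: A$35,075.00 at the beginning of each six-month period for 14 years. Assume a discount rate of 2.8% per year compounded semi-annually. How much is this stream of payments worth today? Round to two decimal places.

This is an annuity due: 28 payments of A$35,075.00 at the beginning of each six-month period.
Periodic rate r = 0.028/2 per half-year; n is counted in half-years.
PV = PMT × [(1 − (1+r)^−n)/r] × (1+r) = 35,075 × [1 − (1+r)^−28] / r × (1+r) = A$819,178.55

A$819,178.55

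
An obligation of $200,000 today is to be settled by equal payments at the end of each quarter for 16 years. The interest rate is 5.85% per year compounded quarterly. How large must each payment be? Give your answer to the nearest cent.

$4,833.60

Level ordinary annuity; solve PV = PMT × [(1 − (1+r)^−n)/r] for PMT.
Periodic rate r = 0.0585/4 per quarter; n is counted in quarters.
With n = 64: PMT = 200,000 / ([(1 − (1+r)^−n)/r]) = $4,833.60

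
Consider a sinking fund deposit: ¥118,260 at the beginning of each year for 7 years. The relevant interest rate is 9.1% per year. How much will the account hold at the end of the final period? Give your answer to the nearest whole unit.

This is an annuity due: 7 deposits of ¥118,260 at the beginning of each year.
Periodic rate r = 0.091 per year.
FV = PMT × [((1+r)^n − 1)/r] × (1+r) = 118,260 × [(1+r)^7 − 1] / r × (1+r) = ¥1,190,701

¥1,190,701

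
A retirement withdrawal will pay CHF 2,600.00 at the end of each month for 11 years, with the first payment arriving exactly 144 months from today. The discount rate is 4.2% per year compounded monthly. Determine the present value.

Ordinary annuity of 132 payments, first payment at period 144.
Periodic rate r = 0.042/12 per month; n is counted in months.
The ordinary-annuity PV formula values the stream one period before the first payment (period 143); discount that back 143 periods:
PV₀ = 2,600 × [1 − (1+r)^−132] / r × (1+r)^−143 = CHF 166,532.40

CHF 166,532.40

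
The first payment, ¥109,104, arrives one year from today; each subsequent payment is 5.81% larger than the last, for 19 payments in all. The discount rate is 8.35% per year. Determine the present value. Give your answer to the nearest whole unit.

Periodic rate r = 0.0835 per year.
Growing ordinary annuity: PV = PMT₁ × [1 − ((1+g)/(1+r))^n] / (r − g) = 109,104 × [1 − ((1+0.0581)/(1+r))^19] / (r − 0.0581) = ¥1,558,494.

¥1,558,494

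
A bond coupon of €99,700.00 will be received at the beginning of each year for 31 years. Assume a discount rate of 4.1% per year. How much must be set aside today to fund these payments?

This is an annuity due: 31 payments of €99,700.00 at the beginning of each year.
Periodic rate r = 0.041 per year.
PV = PMT × [(1 − (1+r)^−n)/r] × (1+r) = 99,700 × [1 − (1+r)^−31] / r × (1+r) = €1,802,974.65

€1,802,974.65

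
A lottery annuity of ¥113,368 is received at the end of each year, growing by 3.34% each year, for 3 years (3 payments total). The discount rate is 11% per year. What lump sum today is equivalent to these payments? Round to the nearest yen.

¥285,742

Periodic rate r = 0.11 per year.
Growing ordinary annuity: PV = PMT₁ × [1 − ((1+g)/(1+r))^n] / (r − g) = 113,368 × [1 − ((1+0.0334)/(1+r))^3] / (r − 0.0334) = ¥285,742.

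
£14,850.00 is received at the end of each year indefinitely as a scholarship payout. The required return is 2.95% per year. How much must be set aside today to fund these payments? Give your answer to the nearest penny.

Periodic rate r = 0.0295 per year.
Level perpetuity: PV = PMT / r = 14,850 / (0.0295) = £503,389.83.

£503,389.83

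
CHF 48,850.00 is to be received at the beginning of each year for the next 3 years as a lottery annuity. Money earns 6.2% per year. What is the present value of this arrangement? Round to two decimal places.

This is an annuity due: 3 payments of CHF 48,850.00 at the beginning of each year.
Periodic rate r = 0.062 per year.
PV = PMT × [(1 − (1+r)^−n)/r] × (1+r) = 48,850 × [1 − (1+r)^−3] / r × (1+r) = CHF 138,160.84

CHF 138,160.84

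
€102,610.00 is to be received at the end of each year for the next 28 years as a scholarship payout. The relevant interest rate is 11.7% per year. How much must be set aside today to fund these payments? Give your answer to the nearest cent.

This is an ordinary annuity: 28 payments of €102,610.00 at the end of each year.
Periodic rate r = 0.117 per year.
PV = PMT × [(1 − (1+r)^−n)/r] = 102,610 × [1 − (1+r)^−28] / r = €837,424.98

€837,424.98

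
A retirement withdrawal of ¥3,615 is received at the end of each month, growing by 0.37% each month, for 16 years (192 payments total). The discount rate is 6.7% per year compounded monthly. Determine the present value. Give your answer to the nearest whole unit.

¥580,206

Periodic rate r = 0.067/12 per month; n is counted in months.
Growing ordinary annuity: PV = PMT₁ × [1 − ((1+g)/(1+r))^n] / (r − g) = 3,615 × [1 − ((1+0.0037)/(1+r))^192] / (r − 0.0037) = ¥580,206.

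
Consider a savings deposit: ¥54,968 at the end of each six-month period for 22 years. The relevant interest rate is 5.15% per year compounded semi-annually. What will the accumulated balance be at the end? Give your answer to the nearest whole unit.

This is an ordinary annuity: 44 deposits of ¥54,968 at the end of each six-month period.
Periodic rate r = 0.0515/2 per half-year; n is counted in half-years.
FV = PMT × [((1+r)^n − 1)/r] = 54,968 × [(1+r)^44 − 1] / r = ¥4,399,030

¥4,399,030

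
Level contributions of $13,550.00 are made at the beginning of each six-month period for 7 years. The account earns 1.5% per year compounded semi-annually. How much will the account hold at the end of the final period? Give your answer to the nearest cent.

$200,725.35

This is an annuity due: 14 deposits of $13,550.00 at the beginning of each six-month period.
Periodic rate r = 0.015/2 per half-year; n is counted in half-years.
FV = PMT × [((1+r)^n − 1)/r] × (1+r) = 13,550 × [(1+r)^14 − 1] / r × (1+r) = $200,725.35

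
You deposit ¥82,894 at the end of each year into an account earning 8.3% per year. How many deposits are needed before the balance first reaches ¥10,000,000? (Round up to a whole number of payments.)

31 payments

Periodic rate r = 0.083 per year.
Ordinary annuity FV: 10,000,000 = 82,894 × [((1+r)^n − 1)/r].
(1+r)^n = 1 + 10,000,000 × r / 82,894, so n = ln(1 + 10,000,000·r/82,894) / ln(1+r) = 30.09.
Round up to a whole number of payments: n = 31.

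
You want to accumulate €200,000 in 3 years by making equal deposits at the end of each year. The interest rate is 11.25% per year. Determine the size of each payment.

€59,698.71

Level ordinary annuity; solve FV = PMT × [((1+r)^n − 1)/r] for PMT.
Periodic rate r = 0.1125 per year.
With n = 3: PMT = 200,000 / ([((1+r)^n − 1)/r]) = €59,698.71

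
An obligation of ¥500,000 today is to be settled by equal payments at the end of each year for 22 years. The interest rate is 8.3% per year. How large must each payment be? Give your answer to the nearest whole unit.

Level ordinary annuity; solve PV = PMT × [(1 − (1+r)^−n)/r] for PMT.
Periodic rate r = 0.083 per year.
With n = 22: PMT = 500,000 / ([(1 − (1+r)^−n)/r]) = ¥50,184

¥50,184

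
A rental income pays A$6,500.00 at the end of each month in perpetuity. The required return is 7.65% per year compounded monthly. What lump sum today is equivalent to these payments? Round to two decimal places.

Periodic rate r = 0.0765/12 per month.
Level perpetuity: PV = PMT / r = 6,500 / (0.0765/12) = A$1,019,607.84.

A$1,019,607.84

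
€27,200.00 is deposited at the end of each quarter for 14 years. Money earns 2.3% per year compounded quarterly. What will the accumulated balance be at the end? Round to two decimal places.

€1,791,003.21

This is an ordinary annuity: 56 deposits of €27,200.00 at the end of each quarter.
Periodic rate r = 0.023/4 per quarter; n is counted in quarters.
FV = PMT × [((1+r)^n − 1)/r] = 27,200 × [(1+r)^56 − 1] / r = €1,791,003.21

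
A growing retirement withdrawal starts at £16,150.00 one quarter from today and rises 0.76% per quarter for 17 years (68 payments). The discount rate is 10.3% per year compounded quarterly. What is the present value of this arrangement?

Periodic rate r = 0.103/4 per quarter; n is counted in quarters.
Growing ordinary annuity: PV = PMT₁ × [1 − ((1+g)/(1+r))^n] / (r − g) = 16,150 × [1 − ((1+0.0076)/(1+r))^68] / (r − 0.0076) = £625,525.55.

£625,525.55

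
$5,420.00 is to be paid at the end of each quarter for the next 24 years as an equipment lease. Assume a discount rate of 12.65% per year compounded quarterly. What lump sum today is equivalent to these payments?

This is an ordinary annuity: 96 payments of $5,420.00 at the end of each quarter.
Periodic rate r = 0.1265/4 per quarter; n is counted in quarters.
PV = PMT × [(1 − (1+r)^−n)/r] = 5,420 × [1 − (1+r)^−96] / r = $162,756.19

$162,756.19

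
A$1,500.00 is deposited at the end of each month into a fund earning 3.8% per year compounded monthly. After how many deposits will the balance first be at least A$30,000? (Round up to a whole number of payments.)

20 payments

Periodic rate r = 0.038/12 per month; n is counted in months.
Ordinary annuity FV: 30,000 = 1,500 × [((1+r)^n − 1)/r].
(1+r)^n = 1 + 30,000 × r / 1,500, so n = ln(1 + 30,000·r/1,500) / ln(1+r) = 19.42.
Round up to a whole number of payments: n = 20.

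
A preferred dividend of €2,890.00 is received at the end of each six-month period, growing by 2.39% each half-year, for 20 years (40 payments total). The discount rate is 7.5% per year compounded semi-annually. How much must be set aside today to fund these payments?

€87,146.51

Periodic rate r = 0.075/2 per half-year; n is counted in half-years.
Growing ordinary annuity: PV = PMT₁ × [1 − ((1+g)/(1+r))^n] / (r − g) = 2,890 × [1 − ((1+0.0239)/(1+r))^40] / (r − 0.0239) = €87,146.51.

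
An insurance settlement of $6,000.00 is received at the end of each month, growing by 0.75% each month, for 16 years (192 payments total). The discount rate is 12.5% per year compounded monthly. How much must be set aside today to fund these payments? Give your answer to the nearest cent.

Periodic rate r = 0.125/12 per month; n is counted in months.
Growing ordinary annuity: PV = PMT₁ × [1 − ((1+g)/(1+r))^n] / (r − g) = 6,000 × [1 − ((1+0.0075)/(1+r))^192] / (r − 0.0075) = $876,227.58.

$876,227.58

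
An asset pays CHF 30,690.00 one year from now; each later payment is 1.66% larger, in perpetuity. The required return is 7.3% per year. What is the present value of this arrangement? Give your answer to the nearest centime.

CHF 544,148.94

Periodic rate r = 0.073 per year.
Growing perpetuity (Gordon): PV = PMT₁ / (r − g) = 30,690 / (r − 0.0166) = CHF 544,148.94.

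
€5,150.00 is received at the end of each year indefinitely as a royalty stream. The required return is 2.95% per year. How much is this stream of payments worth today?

€174,576.27

Periodic rate r = 0.0295 per year.
Level perpetuity: PV = PMT / r = 5,150 / (0.0295) = €174,576.27.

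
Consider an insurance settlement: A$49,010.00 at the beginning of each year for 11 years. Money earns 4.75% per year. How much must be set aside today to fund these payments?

A$432,089.20

This is an annuity due: 11 payments of A$49,010.00 at the beginning of each year.
Periodic rate r = 0.0475 per year.
PV = PMT × [(1 − (1+r)^−n)/r] × (1+r) = 49,010 × [1 − (1+r)^−11] / r × (1+r) = A$432,089.20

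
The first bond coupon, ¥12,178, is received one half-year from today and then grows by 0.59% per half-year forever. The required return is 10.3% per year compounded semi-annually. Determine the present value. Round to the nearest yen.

¥267,061

Periodic rate r = 0.103/2 per half-year.
Growing perpetuity (Gordon): PV = PMT₁ / (r − g) = 12,178 / (r − 0.0059) = ¥267,061.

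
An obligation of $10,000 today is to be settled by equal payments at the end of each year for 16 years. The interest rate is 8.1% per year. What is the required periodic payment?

$1,137.00

Level ordinary annuity; solve PV = PMT × [(1 − (1+r)^−n)/r] for PMT.
Periodic rate r = 0.081 per year.
With n = 16: PMT = 10,000 / ([(1 − (1+r)^−n)/r]) = $1,137.00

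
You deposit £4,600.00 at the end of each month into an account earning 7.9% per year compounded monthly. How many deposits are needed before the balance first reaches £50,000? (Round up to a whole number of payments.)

11 payments

Periodic rate r = 0.079/12 per month; n is counted in months.
Ordinary annuity FV: 50,000 = 4,600 × [((1+r)^n − 1)/r].
(1+r)^n = 1 + 50,000 × r / 4,600, so n = ln(1 + 50,000·r/4,600) / ln(1+r) = 10.53.
Round up to a whole number of payments: n = 11.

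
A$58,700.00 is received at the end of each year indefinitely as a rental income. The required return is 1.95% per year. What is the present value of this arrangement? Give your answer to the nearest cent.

Periodic rate r = 0.0195 per year.
Level perpetuity: PV = PMT / r = 58,700 / (0.0195) = A$3,010,256.41.

A$3,010,256.41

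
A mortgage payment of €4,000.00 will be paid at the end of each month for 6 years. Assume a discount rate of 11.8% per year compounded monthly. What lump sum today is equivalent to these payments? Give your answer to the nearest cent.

€205,694.20

This is an ordinary annuity: 72 payments of €4,000.00 at the end of each month.
Periodic rate r = 0.118/12 per month; n is counted in months.
PV = PMT × [(1 − (1+r)^−n)/r] = 4,000 × [1 − (1+r)^−72] / r = €205,694.20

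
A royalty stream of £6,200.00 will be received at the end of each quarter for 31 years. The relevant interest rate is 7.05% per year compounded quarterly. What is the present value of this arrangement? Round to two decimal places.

£311,466.15

This is an ordinary annuity: 124 payments of £6,200.00 at the end of each quarter.
Periodic rate r = 0.0705/4 per quarter; n is counted in quarters.
PV = PMT × [(1 − (1+r)^−n)/r] = 6,200 × [1 − (1+r)^−124] / r = £311,466.15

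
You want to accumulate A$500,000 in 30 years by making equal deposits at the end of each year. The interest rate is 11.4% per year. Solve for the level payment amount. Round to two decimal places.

A$2,326.44

Level ordinary annuity; solve FV = PMT × [((1+r)^n − 1)/r] for PMT.
Periodic rate r = 0.114 per year.
With n = 30: PMT = 500,000 / ([((1+r)^n − 1)/r]) = A$2,326.44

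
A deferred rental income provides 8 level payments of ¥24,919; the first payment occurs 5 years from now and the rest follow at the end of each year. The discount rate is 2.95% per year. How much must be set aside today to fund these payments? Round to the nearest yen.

¥156,049

Ordinary annuity of 8 payments, first payment at period 5.
Periodic rate r = 0.0295 per year.
The ordinary-annuity PV formula values the stream one period before the first payment (period 4); discount that back 4 periods:
PV₀ = 24,919 × [1 − (1+r)^−8] / r × (1+r)^−4 = ¥156,049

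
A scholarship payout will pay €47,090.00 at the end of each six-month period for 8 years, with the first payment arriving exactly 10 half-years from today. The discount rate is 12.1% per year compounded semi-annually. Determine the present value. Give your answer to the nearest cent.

Ordinary annuity of 16 payments, first payment at period 10.
Periodic rate r = 0.121/2 per half-year; n is counted in half-years.
The ordinary-annuity PV formula values the stream one period before the first payment (period 9); discount that back 9 periods:
PV₀ = 47,090 × [1 − (1+r)^−16] / r × (1+r)^−9 = €279,522.99

€279,522.99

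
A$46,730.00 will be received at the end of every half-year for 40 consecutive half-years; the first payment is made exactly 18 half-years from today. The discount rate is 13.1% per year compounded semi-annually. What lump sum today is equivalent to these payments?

Ordinary annuity of 40 payments, first payment at period 18.
Periodic rate r = 0.131/2 per half-year; n is counted in half-years.
The ordinary-annuity PV formula values the stream one period before the first payment (period 17); discount that back 17 periods:
PV₀ = 46,730 × [1 − (1+r)^−40] / r × (1+r)^−17 = A$223,452.52

A$223,452.52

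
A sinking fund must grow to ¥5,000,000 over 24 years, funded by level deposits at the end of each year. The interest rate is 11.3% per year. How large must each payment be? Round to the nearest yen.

¥46,856

Level ordinary annuity; solve FV = PMT × [((1+r)^n − 1)/r] for PMT.
Periodic rate r = 0.113 per year.
With n = 24: PMT = 5,000,000 / ([((1+r)^n − 1)/r]) = ¥46,856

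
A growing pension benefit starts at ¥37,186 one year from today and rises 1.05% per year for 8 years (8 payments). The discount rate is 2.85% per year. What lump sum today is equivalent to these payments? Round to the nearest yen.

Periodic rate r = 0.0285 per year.
Growing ordinary annuity: PV = PMT₁ × [1 − ((1+g)/(1+r))^n] / (r − g) = 37,186 × [1 − ((1+0.0105)/(1+r))^8] / (r − 0.0105) = ¥272,134.

¥272,134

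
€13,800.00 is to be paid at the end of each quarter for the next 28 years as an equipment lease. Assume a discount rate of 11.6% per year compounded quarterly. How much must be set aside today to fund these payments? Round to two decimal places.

€456,499.67

This is an ordinary annuity: 112 payments of €13,800.00 at the end of each quarter.
Periodic rate r = 0.116/4 per quarter; n is counted in quarters.
PV = PMT × [(1 − (1+r)^−n)/r] = 13,800 × [1 − (1+r)^−112] / r = €456,499.67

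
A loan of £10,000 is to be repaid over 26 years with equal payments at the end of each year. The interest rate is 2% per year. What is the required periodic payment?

Level ordinary annuity; solve PV = PMT × [(1 − (1+r)^−n)/r] for PMT.
Periodic rate r = 0.02 per year.
With n = 26: PMT = 10,000 / ([(1 − (1+r)^−n)/r]) = £496.99

£496.99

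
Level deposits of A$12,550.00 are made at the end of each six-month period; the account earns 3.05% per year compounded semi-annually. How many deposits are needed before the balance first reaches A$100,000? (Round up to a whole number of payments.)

8 payments

Periodic rate r = 0.0305/2 per half-year; n is counted in half-years.
Ordinary annuity FV: 100,000 = 12,550 × [((1+r)^n − 1)/r].
(1+r)^n = 1 + 100,000 × r / 12,550, so n = ln(1 + 100,000·r/12,550) / ln(1+r) = 7.58.
Round up to a whole number of payments: n = 8.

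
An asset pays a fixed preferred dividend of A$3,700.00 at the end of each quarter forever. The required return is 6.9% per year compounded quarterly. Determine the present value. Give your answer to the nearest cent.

A$214,492.75

Periodic rate r = 0.069/4 per quarter.
Level perpetuity: PV = PMT / r = 3,700 / (0.069/4) = A$214,492.75.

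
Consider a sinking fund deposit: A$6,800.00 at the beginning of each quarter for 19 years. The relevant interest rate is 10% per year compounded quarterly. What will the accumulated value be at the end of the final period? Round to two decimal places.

A$1,542,185.72

This is an annuity due: 76 deposits of A$6,800.00 at the beginning of each quarter.
Periodic rate r = 0.1/4 per quarter; n is counted in quarters.
FV = PMT × [((1+r)^n − 1)/r] × (1+r) = 6,800 × [(1+r)^76 − 1] / r × (1+r) = A$1,542,185.72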